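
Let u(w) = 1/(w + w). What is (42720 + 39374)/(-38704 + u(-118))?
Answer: -19374184/9134145 ≈ -2.1211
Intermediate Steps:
u(w) = 1/(2*w)
(42720 + 39374)/(-38704 + u(-118)) = (42720 + 39374)/(-38704 + (½)/(-118)) = 82094/(-38704 + (½)*(-1/118)) = 82094/(-38704 - 1/236) = 82094/(-9134145/236) = 82094*(-236/9134145) = -19374184/9134145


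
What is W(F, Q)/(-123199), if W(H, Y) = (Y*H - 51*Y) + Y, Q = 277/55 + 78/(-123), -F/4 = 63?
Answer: 2997954/277813745 ≈ 0.010791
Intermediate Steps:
F = -252 (F = -4*63 = -252)
Q = 9927/2255 (Q = 277*(1/55) + 78*(-1/123) = 277/55 - 26/41 = 9927/2255 ≈ 4.4022)
W(H, Y) = -50*Y + H*Y (W(H, Y) = (H*Y - 51*Y) + Y = (-51*Y + H*Y) + Y = -50*Y + H*Y)
W(F, Q)/(-123199) = (9927*(-50 - 252)/2255)/(-123199) = ((9927/2255)*(-302))*(-1/123199) = -2997954/2255*(-1/123199) = 2997954/277813745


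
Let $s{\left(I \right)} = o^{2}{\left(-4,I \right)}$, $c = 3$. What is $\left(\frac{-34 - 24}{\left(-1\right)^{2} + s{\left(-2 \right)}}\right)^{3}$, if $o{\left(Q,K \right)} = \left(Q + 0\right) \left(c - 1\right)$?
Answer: $- \frac{195112}{274625} \approx -0.71047$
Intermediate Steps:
$o{\left(Q,K \right)} = 2 Q$ ($o{\left(Q,K \right)} = \left(Q + 0\right) \left(3 - 1\right) = Q 2 = 2 Q$)
$s{\left(I \right)} = 64$ ($s{\left(I \right)} = \left(2 \left(-4\right)\right)^{2} = \left(-8\right)^{2} = 64$)
$\left(\frac{-34 - 24}{\left(-1\right)^{2} + s{\left(-2 \right)}}\right)^{3} = \left(\frac{-34 - 24}{\left(-1\right)^{2} + 64}\right)^{3} = \left(- \frac{58}{1 + 64}\right)^{3} = \left(- \frac{58}{65}\right)^{3} = - \frac{195112}{274625}$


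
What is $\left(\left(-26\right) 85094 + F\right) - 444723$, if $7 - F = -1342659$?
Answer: $-1314501$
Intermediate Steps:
$F = 1342666$ ($F = 7 - -1342659 = 7 + 1342659 = 1342666$)
$\left(\left(-26\right) 85094 + F\right) - 444723 = \left(\left(-26\right) 85094 + 1342666\right) - 444723 = \left(-2212444 + 1342666\right) - 444723 = -869778 - 444723 = -1314501$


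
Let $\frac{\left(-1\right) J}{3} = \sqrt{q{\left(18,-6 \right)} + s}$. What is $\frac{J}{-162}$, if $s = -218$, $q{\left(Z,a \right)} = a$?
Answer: $\frac{2 i \sqrt{14}}{27} \approx 0.27716 i$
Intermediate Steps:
$J = - 12 i \sqrt{14}$ ($J = - 3 \sqrt{-6 - 218} = - 3 \sqrt{-224} = - 3 \cdot 4 i \sqrt{14} = - 12 i \sqrt{14} \approx - 44.9 i$)
$\frac{J}{-162} = \frac{\left(-12\right) i \sqrt{14}}{-162} = - 12 i \sqrt{14} \left(- \frac{1}{162}\right) = \frac{2 i \sqrt{14}}{27}$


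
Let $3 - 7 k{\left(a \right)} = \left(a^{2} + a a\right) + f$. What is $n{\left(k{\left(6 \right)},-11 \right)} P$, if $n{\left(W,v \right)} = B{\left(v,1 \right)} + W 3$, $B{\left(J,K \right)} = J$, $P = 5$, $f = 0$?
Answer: $- \frac{1420}{7} \approx -202.86$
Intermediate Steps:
$k{\left(a \right)} = \frac{3}{7} - \frac{2 a^{2}}{7}$ ($k{\left(a \right)} = \frac{3}{7} - \frac{\left(a^{2} + a a\right) + 0}{7} = \frac{3}{7} - \frac{\left(a^{2} + a^{2}\right) + 0}{7} = \frac{3}{7} - \frac{2 a^{2} + 0}{7} = \frac{3}{7} - \frac{2 a^{2}}{7}$)
$n{\left(W,v \right)} = v + 3 W$ ($n{\left(W,v \right)} = v + W 3 = v + 3 W$)
$n{\left(k{\left(6 \right)},-11 \right)} P = \left(-11 + 3 \left(\frac{3}{7} - \frac{2 \cdot 6^{2}}{7}\right)\right) 5 = \left(-11 + 3 \left(\frac{3}{7} - \frac{72}{7}\right)\right) 5 = \left(-11 + 3 \left(- \frac{69}{7}\right)\right) 5 = \left(-11 - \frac{207}{7}\right) 5 = \left(- \frac{284}{7}\right) 5 = - \frac{1420}{7}$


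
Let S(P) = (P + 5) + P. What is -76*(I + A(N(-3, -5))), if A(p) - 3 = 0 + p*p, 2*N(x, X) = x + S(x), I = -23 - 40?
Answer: 4256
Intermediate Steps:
I = -63
S(P) = 5 + 2*P (S(P) = (5 + P) + P = 5 + 2*P)
N(x, X) = 5/2 + 3*x/2 (N(x, X) = (x + (5 + 2*x))/2 = (5 + 3*x)/2 = 5/2 + 3*x/2)
A(p) = 3 + p² (A(p) = 3 + (0 + p*p) = 3 + (0 + p²) = 3 + p²)
-76*(I + A(N(-3, -5))) = -76*(-63 + (3 + (5/2 + (3/2)*(-3))²)) = -76*(-63 + (3 + (5/2 - 9/2)²)) = -76*(-63 + (3 + (-2)²)) = -76*(-63 + (3 + 4)) = -76*(-63 + 7) = -76*(-56) = 4256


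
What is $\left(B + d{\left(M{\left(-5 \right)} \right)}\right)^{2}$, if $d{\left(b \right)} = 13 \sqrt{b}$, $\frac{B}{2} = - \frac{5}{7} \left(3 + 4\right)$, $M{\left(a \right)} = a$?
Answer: $\left(10 - 13 i \sqrt{5}\right)^{2} \approx -745.0 - 581.38 i$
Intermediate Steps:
$B = -10$ ($B = 2 - \frac{5}{7} \left(3 + 4\right) = 2 \left(-5\right) \frac{1}{7} \cdot 7 = 2 \left(\left(- \frac{5}{7}\right) 7\right) = 2 \left(-5\right) = -10$)
$\left(B + d{\left(M{\left(-5 \right)} \right)}\right)^{2} = \left(-10 + 13 \sqrt{-5}\right)^{2} = \left(-10 + 13 i \sqrt{5}\right)^{2}$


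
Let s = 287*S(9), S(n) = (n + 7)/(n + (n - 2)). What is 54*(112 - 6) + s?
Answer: 6011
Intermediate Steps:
S(n) = (7 + n)/(-2 + 2*n) (S(n) = (7 + n)/(n + (-2 + n)) = (7 + n)/(-2 + 2*n))
s = 287 (s = 287*((7 + 9)/(2*(-1 + 9))) = 287*((½)*16/8) = 287*((½)*(⅛)*16) = 287*1 = 287)
54*(112 - 6) + s = 54*(112 - 6) + 287 = 54*106 + 287 = 5724 + 287 = 6011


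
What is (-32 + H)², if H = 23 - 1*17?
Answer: 676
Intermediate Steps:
H = 6 (H = 23 - 17 = 6)
(-32 + H)² = (-32 + 6)² = (-26)² = 676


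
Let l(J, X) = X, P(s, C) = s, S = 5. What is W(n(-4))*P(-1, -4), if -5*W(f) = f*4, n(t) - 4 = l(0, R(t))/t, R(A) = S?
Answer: 11/5 ≈ 2.2000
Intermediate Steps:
R(A) = 5
n(t) = 4 + 5/t
W(f) = -4*f/5 (W(f) = -f*4/5 = -4*f/5)
W(n(-4))*P(-1, -4) = -4*(4 + 5/(-4))/5*(-1) = -4*(4 + 5*(-1/4))/5*(-1) = -4*(4 - 5/4)/5*(-1) = -4/5*11/4*(-1) = -11/5*(-1) = 11/5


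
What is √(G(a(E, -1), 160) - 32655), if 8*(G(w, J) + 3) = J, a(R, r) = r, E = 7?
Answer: I*√32638 ≈ 180.66*I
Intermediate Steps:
G(w, J) = -3 + J/8
√(G(a(E, -1), 160) - 32655) = √((-3 + (⅛)*160) - 32655) = √((-3 + 20) - 32655) = √(17 - 32655) = √(-32638) = I*√32638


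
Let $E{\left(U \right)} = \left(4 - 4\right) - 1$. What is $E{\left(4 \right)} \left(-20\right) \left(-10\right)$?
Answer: $-200$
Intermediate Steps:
$E{\left(U \right)} = -1$ ($E{\left(U \right)} = 0 - 1 = -1$)
$E{\left(4 \right)} \left(-20\right) \left(-10\right) = \left(-1\right) \left(-20\right) \left(-10\right) = 20 \left(-10\right) = -200$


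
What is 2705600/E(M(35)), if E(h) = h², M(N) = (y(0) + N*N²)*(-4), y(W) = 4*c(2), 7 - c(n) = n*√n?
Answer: 169100/(42903 - 8*√2)² ≈ 9.1917e-5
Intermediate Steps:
c(n) = 7 - n^(3/2) (c(n) = 7 - n*√n = 7 - n^(3/2))
y(W) = 28 - 8*√2 (y(W) = 4*(7 - 2^(3/2)) = 4*(7 - 2*√2) = 28 - 8*√2)
M(N) = -112 - 4*N³ + 32*√2 (M(N) = ((28 - 8*√2) + N*N²)*(-4) = ((28 - 8*√2) + N³)*(-4) = (28 + N³ - 8*√2)*(-4) = -112 - 4*N³ + 32*√2)
2705600/E(M(35)) = 2705600/((-112 - 4*35³ + 32*√2)²) = 2705600/((-112 - 4*42875 + 32*√2)²) = 2705600/((-112 - 171500 + 32*√2)²) = 2705600/((-171612 + 32*√2)²) = 2705600/(-171612 + 32*√2)²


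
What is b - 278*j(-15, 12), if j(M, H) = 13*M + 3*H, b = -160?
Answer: 44042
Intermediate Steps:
j(M, H) = 3*H + 13*M
b - 278*j(-15, 12) = -160 - 278*(3*12 + 13*(-15)) = -160 - 278*(36 - 195) = -160 - 278*(-159) = -160 + 44202 = 44042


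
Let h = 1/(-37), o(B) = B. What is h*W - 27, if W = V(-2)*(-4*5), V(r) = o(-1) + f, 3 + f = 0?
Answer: -1079/37 ≈ -29.162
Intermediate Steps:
h = -1/37 ≈ -0.027027
f = -3 (f = -3 + 0 = -3)
V(r) = -4 (V(r) = -1 - 3 = -4)
W = 80 (W = -(-16)*5 = -4*(-20) = 80)
h*W - 27 = -1/37*80 - 27 = -80/37 - 27 = -1079/37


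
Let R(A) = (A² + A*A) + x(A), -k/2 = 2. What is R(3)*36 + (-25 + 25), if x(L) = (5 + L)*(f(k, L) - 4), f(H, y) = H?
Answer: -1656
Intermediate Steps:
k = -4 (k = -2*2 = -4)
x(L) = -40 - 8*L (x(L) = (5 + L)*(-4 - 4) = (5 + L)*(-8) = -40 - 8*L)
R(A) = -40 - 8*A + 2*A² (R(A) = (A² + A*A) + (-40 - 8*A) = (A² + A²) + (-40 - 8*A) = 2*A² + (-40 - 8*A) = -40 - 8*A + 2*A²)
R(3)*36 + (-25 + 25) = (-40 - 8*3 + 2*3²)*36 + (-25 + 25) = (-40 - 24 + 2*9)*36 + 0 = (-40 - 24 + 18)*36 + 0 = -46*36 + 0 = -1656 + 0 = -1656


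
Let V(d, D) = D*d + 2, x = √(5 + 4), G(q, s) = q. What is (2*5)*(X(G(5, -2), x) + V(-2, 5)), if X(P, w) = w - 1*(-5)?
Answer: 0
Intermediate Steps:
x = 3 (x = √9 = 3)
X(P, w) = 5 + w (X(P, w) = w + 5 = 5 + w)
V(d, D) = 2 + D*d
(2*5)*(X(G(5, -2), x) + V(-2, 5)) = (2*5)*((5 + 3) + (2 + 5*(-2))) = 10*(8 + (2 - 10)) = 10*(8 - 8) = 10*0 = 0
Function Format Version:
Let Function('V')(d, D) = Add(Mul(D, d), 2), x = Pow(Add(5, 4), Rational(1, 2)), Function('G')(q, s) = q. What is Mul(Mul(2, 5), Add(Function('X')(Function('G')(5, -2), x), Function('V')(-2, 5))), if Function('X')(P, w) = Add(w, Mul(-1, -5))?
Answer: 0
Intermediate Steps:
x = 3 (x = Pow(9, Rational(1, 2)) = 3)
Function('X')(P, w) = Add(5, w) (Function('X')(P, w) = Add(w, 5) = Add(5, w))
Function('V')(d, D) = Add(2, Mul(D, d))
Mul(Mul(2, 5), Add(Function('X')(Function('G')(5, -2), x), Function('V')(-2, 5))) = Mul(Mul(2, 5), Add(Add(5, 3), Add(2, Mul(5, -2)))) = Mul(10, Add(8, Add(2, -10))) = Mul(10, Add(8, -8)) = Mul(10, 0) = 0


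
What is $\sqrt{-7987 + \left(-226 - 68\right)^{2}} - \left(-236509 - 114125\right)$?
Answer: $350634 + 7 \sqrt{1601} \approx 3.5091 \cdot 10^{5}$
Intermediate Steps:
$\sqrt{-7987 + \left(-226 - 68\right)^{2}} - \left(-236509 - 114125\right) = \sqrt{-7987 + \left(-294\right)^{2}} - \left(-236509 - 114125\right) = \sqrt{-7987 + 86436} - -350634 = \sqrt{78449} + 350634 = 7 \sqrt{1601} + 350634 = 350634 + 7 \sqrt{1601}$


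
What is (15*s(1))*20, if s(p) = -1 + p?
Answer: 0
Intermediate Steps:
(15*s(1))*20 = (15*(-1 + 1))*20 = (15*0)*20 = 0*20 = 0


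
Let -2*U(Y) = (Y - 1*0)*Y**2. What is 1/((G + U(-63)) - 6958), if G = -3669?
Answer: 2/228793 ≈ 8.7415e-6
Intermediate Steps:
U(Y) = -Y**3/2 (U(Y) = -(Y - 1*0)*Y**2/2 = -(Y + 0)*Y**2/2 = -Y*Y**2/2 = -Y**3/2)
1/((G + U(-63)) - 6958) = 1/((-3669 - 1/2*(-63)**3) - 6958) = 1/((-3669 - 1/2*(-250047)) - 6958) = 1/((-3669 + 250047/2) - 6958) = 1/(242709/2 - 6958) = 1/(228793/2) = 2/228793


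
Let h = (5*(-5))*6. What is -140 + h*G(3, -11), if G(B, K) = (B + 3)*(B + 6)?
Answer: -8240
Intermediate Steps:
h = -150 (h = -25*6 = -150)
G(B, K) = (3 + B)*(6 + B)
-140 + h*G(3, -11) = -140 - 150*(18 + 3² + 9*3) = -140 - 150*(18 + 9 + 27) = -140 - 150*54 = -140 - 8100 = -8240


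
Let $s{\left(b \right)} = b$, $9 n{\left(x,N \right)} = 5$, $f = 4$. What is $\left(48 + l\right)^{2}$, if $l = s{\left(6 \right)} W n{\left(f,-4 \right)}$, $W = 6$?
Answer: $4624$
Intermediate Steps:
$n{\left(x,N \right)} = \frac{5}{9}$ ($n{\left(x,N \right)} = \frac{1}{9} \cdot 5 = \frac{5}{9}$)
$l = 20$ ($l = 6 \cdot 6 \cdot \frac{5}{9} = 36 \cdot \frac{5}{9} = 20$)
$\left(48 + l\right)^{2} = \left(48 + 20\right)^{2} = 68^{2} = 4624$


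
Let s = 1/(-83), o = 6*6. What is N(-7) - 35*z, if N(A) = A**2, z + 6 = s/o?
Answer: 773927/2988 ≈ 259.01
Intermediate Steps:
o = 36
s = -1/83 ≈ -0.012048
z = -17929/2988 (z = -6 - 1/83/36 = -6 - 1/83*1/36 = -6 - 1/2988 = -17929/2988 ≈ -6.0003)
N(-7) - 35*z = (-7)**2 - 35*(-17929/2988) = 49 + 627515/2988 = 773927/2988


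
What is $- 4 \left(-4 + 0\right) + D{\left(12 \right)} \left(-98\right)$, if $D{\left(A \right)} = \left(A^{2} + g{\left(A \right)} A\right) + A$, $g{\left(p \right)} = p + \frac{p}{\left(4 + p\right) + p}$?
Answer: $-29888$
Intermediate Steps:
$g{\left(p \right)} = p + \frac{p}{4 + 2 p}$
$D{\left(A \right)} = A + A^{2} + \frac{A^{2} \left(5 + 2 A\right)}{2 \left(2 + A\right)}$ ($D{\left(A \right)} = \left(A^{2} + \frac{A \left(5 + 2 A\right)}{2 \left(2 + A\right)} A\right) + A = \left(A^{2} + \frac{A^{2} \left(5 + 2 A\right)}{2 \left(2 + A\right)}\right) + A = A + A^{2} + \frac{A^{2} \left(5 + 2 A\right)}{2 \left(2 + A\right)}$)
$- 4 \left(-4 + 0\right) + D{\left(12 \right)} \left(-98\right) = - 4 \left(-4 + 0\right) + \frac{1}{2} \cdot 12 \frac{1}{2 + 12} \left(4 + 4 \cdot 12^{2} + 11 \cdot 12\right) \left(-98\right) = \left(-4\right) \left(-4\right) + \frac{1}{2} \cdot 12 \cdot \frac{1}{14} \left(4 + 4 \cdot 144 + 132\right) \left(-98\right) = 16 + \frac{1}{2} \cdot 12 \cdot \frac{1}{14} \left(4 + 576 + 132\right) \left(-98\right) = 16 + \frac{1}{2} \cdot 12 \cdot \frac{1}{14} \cdot 712 \left(-98\right) = 16 + \frac{2136}{7} \left(-98\right) = 16 - 29904 = -29888$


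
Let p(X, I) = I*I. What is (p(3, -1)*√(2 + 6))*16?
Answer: 32*√2 ≈ 45.255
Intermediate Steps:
p(X, I) = I²
(p(3, -1)*√(2 + 6))*16 = ((-1)²*√(2 + 6))*16 = (1*√8)*16 = (1*(2*√2))*16 = (2*√2)*16 = 32*√2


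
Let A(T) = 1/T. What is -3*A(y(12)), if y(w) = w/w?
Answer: -3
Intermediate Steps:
y(w) = 1
-3*A(y(12)) = -3/1 = -3*1 = -3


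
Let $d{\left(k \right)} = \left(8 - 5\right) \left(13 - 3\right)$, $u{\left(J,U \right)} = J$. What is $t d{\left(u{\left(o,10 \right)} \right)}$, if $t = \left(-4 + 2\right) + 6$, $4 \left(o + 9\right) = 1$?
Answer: $120$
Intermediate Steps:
$o = - \frac{35}{4}$ ($o = -9 + \frac{1}{4} \cdot 1 = -9 + \frac{1}{4} = - \frac{35}{4} \approx -8.75$)
$t = 4$ ($t = -2 + 6 = 4$)
$d{\left(k \right)} = 30$ ($d{\left(k \right)} = 3 \cdot 10 = 30$)
$t d{\left(u{\left(o,10 \right)} \right)} = 4 \cdot 30 = 120$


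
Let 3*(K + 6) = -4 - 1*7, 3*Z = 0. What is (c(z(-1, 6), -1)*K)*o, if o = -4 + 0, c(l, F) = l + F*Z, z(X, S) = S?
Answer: 232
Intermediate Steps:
Z = 0 (Z = (⅓)*0 = 0)
c(l, F) = l (c(l, F) = l + F*0 = l + 0 = l)
K = -29/3 (K = -6 + (-4 - 1*7)/3 = -6 + (-4 - 7)/3 = -6 + (⅓)*(-11) = -6 - 11/3 = -29/3 ≈ -9.6667)
o = -4
(c(z(-1, 6), -1)*K)*o = (6*(-29/3))*(-4) = -58*(-4) = 232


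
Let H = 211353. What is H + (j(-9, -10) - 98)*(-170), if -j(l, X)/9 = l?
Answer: 214243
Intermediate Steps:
j(l, X) = -9*l
H + (j(-9, -10) - 98)*(-170) = 211353 + (-9*(-9) - 98)*(-170) = 211353 + (81 - 98)*(-170) = 211353 - 17*(-170) = 211353 + 2890 = 214243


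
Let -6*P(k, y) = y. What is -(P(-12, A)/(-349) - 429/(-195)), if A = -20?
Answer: -11467/5235 ≈ -2.1904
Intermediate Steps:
P(k, y) = -y/6
-(P(-12, A)/(-349) - 429/(-195)) = -(-⅙*(-20)/(-349) - 429/(-195)) = -((10/3)*(-1/349) - 429*(-1/195)) = -(-10/1047 + 11/5) = -1*11467/5235 = -11467/5235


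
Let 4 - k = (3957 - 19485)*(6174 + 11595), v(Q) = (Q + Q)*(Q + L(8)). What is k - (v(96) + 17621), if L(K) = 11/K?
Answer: 275880719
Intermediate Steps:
v(Q) = 2*Q*(11/8 + Q) (v(Q) = (Q + Q)*(Q + 11/8) = (2*Q)*(Q + 11*(⅛)) = (2*Q)*(Q + 11/8) = (2*Q)*(11/8 + Q) = 2*Q*(11/8 + Q))
k = 275917036 (k = 4 - (3957 - 19485)*(6174 + 11595) = 4 - (-15528)*17769 = 4 - 1*(-275917032) = 4 + 275917032 = 275917036)
k - (v(96) + 17621) = 275917036 - ((¼)*96*(11 + 8*96) + 17621) = 275917036 - ((¼)*96*(11 + 768) + 17621) = 275917036 - ((¼)*96*779 + 17621) = 275917036 - (18696 + 17621) = 275917036 - 1*36317 = 275917036 - 36317 = 275880719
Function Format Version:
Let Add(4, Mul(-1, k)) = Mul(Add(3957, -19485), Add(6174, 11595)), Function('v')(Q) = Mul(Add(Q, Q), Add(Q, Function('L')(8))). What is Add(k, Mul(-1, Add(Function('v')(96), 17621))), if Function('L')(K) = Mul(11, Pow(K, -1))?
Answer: 275880719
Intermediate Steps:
Function('v')(Q) = Mul(2, Q, Add(Rational(11, 8), Q)) (Function('v')(Q) = Mul(Add(Q, Q), Add(Q, Mul(11, Pow(8, -1)))) = Mul(Mul(2, Q), Add(Q, Mul(11, Rational(1, 8)))) = Mul(Mul(2, Q), Add(Q, Rational(11, 8))) = Mul(Mul(2, Q), Add(Rational(11, 8), Q)) = Mul(2, Q, Add(Rational(11, 8), Q)))
k = 275917036 (k = Add(4, Mul(-1, Mul(Add(3957, -19485), Add(6174, 11595)))) = Add(4, Mul(-1, Mul(-15528, 17769))) = Add(4, Mul(-1, -275917032)) = Add(4, 275917032) = 275917036)
Add(k, Mul(-1, Add(Function('v')(96), 17621))) = Add(275917036, Mul(-1, Add(Mul(Rational(1, 4), 96, Add(11, Mul(8, 96))), 17621))) = Add(275917036, Mul(-1, Add(Mul(Rational(1, 4), 96, Add(11, 768)), 17621))) = Add(275917036, Mul(-1, Add(Mul(Rational(1, 4), 96, 779), 17621))) = Add(275917036, Mul(-1, Add(18696, 17621))) = Add(275917036, Mul(-1, 36317)) = Add(275917036, -36317) = 275880719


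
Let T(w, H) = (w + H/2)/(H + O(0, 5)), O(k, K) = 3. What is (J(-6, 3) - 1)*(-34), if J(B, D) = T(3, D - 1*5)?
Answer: -34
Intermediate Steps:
T(w, H) = (w + H/2)/(3 + H) (T(w, H) = (w + H/2)/(H + 3) = (w + H*(1/2))/(3 + H) = (w + H/2)/(3 + H))
J(B, D) = (1/2 + D/2)/(-2 + D) (J(B, D) = (3 + (D - 1*5)/2)/(3 + (D - 1*5)) = (3 + (D - 5)/2)/(3 + (D - 5)) = (3 + (-5 + D)/2)/(3 + (-5 + D)) = (3 + (-5/2 + D/2))/(-2 + D) = (1/2 + D/2)/(-2 + D))
(J(-6, 3) - 1)*(-34) = ((1 + 3)/(2*(-2 + 3)) - 1)*(-34) = ((1/2)*4/1 - 1)*(-34) = ((1/2)*1*4 - 1)*(-34) = (2 - 1)*(-34) = 1*(-34) = -34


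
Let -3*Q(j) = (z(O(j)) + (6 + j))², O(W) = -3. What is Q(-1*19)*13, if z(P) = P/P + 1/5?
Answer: -45253/75 ≈ -603.37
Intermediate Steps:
z(P) = 6/5 (z(P) = 1 + 1*(⅕) = 1 + ⅕ = 6/5)
Q(j) = -(36/5 + j)²/3 (Q(j) = -(6/5 + (6 + j))²/3 = -(36/5 + j)²/3)
Q(-1*19)*13 = -(36 + 5*(-1*19))²/75*13 = -(36 + 5*(-19))²/75*13 = -(36 - 95)²/75*13 = -1/75*(-59)²*13 = -1/75*3481*13 = -3481/75*13 = -45253/75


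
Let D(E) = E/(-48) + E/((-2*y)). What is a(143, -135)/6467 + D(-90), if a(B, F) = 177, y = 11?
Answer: 3410751/569096 ≈ 5.9933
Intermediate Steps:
D(E) = -35*E/528 (D(E) = E/(-48) + E/((-2*11)) = E*(-1/48) + E/(-22) = -E/48 + E*(-1/22) = -E/48 - E/22 = -35*E/528)
a(143, -135)/6467 + D(-90) = 177/6467 - 35/528*(-90) = 177*(1/6467) + 525/88 = 177/6467 + 525/88 = 3410751/569096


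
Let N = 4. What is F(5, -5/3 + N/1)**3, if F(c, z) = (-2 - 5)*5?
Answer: -42875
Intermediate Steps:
F(c, z) = -35 (F(c, z) = -7*5 = -35)
F(5, -5/3 + N/1)**3 = (-35)**3 = -42875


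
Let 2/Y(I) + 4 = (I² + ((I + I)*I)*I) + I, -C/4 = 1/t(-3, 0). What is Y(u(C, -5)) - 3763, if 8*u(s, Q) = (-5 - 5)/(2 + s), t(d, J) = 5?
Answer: -161721223/42973 ≈ -3763.3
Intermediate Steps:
C = -⅘ (C = -4/5 = -4*⅕ = -⅘ ≈ -0.80000)
u(s, Q) = -5/(4*(2 + s)) (u(s, Q) = ((-5 - 5)/(2 + s))/8 = (-10/(2 + s))/8 = -5/(4*(2 + s)))
Y(I) = 2/(-4 + I + I² + 2*I³) (Y(I) = 2/(-4 + ((I² + ((I + I)*I)*I) + I)) = 2/(-4 + ((I² + ((2*I)*I)*I) + I)) = 2/(-4 + ((I² + (2*I²)*I) + I)) = 2/(-4 + ((I² + 2*I³) + I)) = 2/(-4 + (I + I² + 2*I³)) = 2/(-4 + I + I² + 2*I³))
Y(u(C, -5)) - 3763 = 2/(-4 - 5/(8 + 4*(-⅘)) + (-5/(8 + 4*(-⅘)))² + 2*(-5/(8 + 4*(-⅘)))³) - 3763 = 2/(-4 - 5/(8 - 16/5) + (-5/(8 - 16/5))² + 2*(-5/(8 - 16/5))³) - 3763 = 2/(-4 - 5/24/5 + (-5/24/5)² + 2*(-5/24/5)³) - 3763 = 2/(-4 - 5*5/24 + (-5*5/24)² + 2*(-5*5/24)³) - 3763 = 2/(-4 - 25/24 + (-25/24)² + 2*(-25/24)³) - 3763 = 2/(-4 - 25/24 + 625/576 + 2*(-15625/13824)) - 3763 = 2/(-4 - 25/24 + 625/576 - 15625/6912) - 3763 = 2/(-42973/6912) - 3763 = 2*(-6912/42973) - 3763 = -13824/42973 - 3763 = -161721223/42973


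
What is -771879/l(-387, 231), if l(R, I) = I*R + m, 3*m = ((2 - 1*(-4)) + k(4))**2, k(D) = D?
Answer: 2315637/268091 ≈ 8.6375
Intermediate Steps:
m = 100/3 (m = ((2 - 1*(-4)) + 4)**2/3 = ((2 + 4) + 4)**2/3 = (6 + 4)**2/3 = (1/3)*10**2 = (1/3)*100 = 100/3 ≈ 33.333)
l(R, I) = 100/3 + I*R (l(R, I) = I*R + 100/3 = 100/3 + I*R)
-771879/l(-387, 231) = -771879/(100/3 + 231*(-387)) = -771879/(100/3 - 89397) = -771879/(-268091/3) = -771879*(-3/268091) = 2315637/268091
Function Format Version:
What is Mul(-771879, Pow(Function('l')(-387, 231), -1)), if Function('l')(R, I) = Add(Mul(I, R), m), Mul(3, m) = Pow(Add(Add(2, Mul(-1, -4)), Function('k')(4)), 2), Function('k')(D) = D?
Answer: Rational(2315637, 268091) ≈ 8.6375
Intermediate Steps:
m = Rational(100, 3) (m = Mul(Rational(1, 3), Pow(Add(Add(2, Mul(-1, -4)), 4), 2)) = Mul(Rational(1, 3), Pow(Add(Add(2, 4), 4), 2)) = Mul(Rational(1, 3), Pow(Add(6, 4), 2)) = Mul(Rational(1, 3), Pow(10, 2)) = Mul(Rational(1, 3), 100) = Rational(100, 3) ≈ 33.333)
Function('l')(R, I) = Add(Rational(100, 3), Mul(I, R)) (Function('l')(R, I) = Add(Mul(I, R), Rational(100, 3)) = Add(Rational(100, 3), Mul(I, R)))
Mul(-771879, Pow(Function('l')(-387, 231), -1)) = Mul(-771879, Pow(Add(Rational(100, 3), Mul(231, -387)), -1)) = Mul(-771879, Pow(Add(Rational(100, 3), -89397), -1)) = Mul(-771879, Pow(Rational(-268091, 3), -1)) = Mul(-771879, Rational(-3, 268091)) = Rational(2315637, 268091)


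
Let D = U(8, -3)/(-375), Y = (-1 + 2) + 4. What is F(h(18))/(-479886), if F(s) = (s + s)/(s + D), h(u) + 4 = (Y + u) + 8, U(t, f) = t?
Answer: -3375/809167777 ≈ -4.1709e-6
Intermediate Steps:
Y = 5 (Y = 1 + 4 = 5)
D = -8/375 (D = 8/(-375) = 8*(-1/375) = -8/375 ≈ -0.021333)
h(u) = 9 + u (h(u) = -4 + ((5 + u) + 8) = -4 + (13 + u) = 9 + u)
F(s) = 2*s/(-8/375 + s) (F(s) = (s + s)/(s - 8/375) = (2*s)/(-8/375 + s) = 2*s/(-8/375 + s))
F(h(18))/(-479886) = (750*(9 + 18)/(-8 + 375*(9 + 18)))/(-479886) = (750*27/(-8 + 375*27))*(-1/479886) = (750*27/(-8 + 10125))*(-1/479886) = (750*27/10117)*(-1/479886) = (750*27*(1/10117))*(-1/479886) = (20250/10117)*(-1/479886) = -3375/809167777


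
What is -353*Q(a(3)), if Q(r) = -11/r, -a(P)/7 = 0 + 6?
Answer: -3883/42 ≈ -92.452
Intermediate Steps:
a(P) = -42 (a(P) = -7*(0 + 6) = -7*6 = -42)
-353*Q(a(3)) = -(-3883)/(-42) = -(-3883)*(-1)/42 = -353*11/42 = -3883/42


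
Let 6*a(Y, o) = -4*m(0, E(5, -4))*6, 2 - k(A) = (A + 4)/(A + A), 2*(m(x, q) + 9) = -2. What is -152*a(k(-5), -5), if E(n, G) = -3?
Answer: -6080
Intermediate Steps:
m(x, q) = -10 (m(x, q) = -9 + (1/2)*(-2) = -9 - 1 = -10)
k(A) = 2 - (4 + A)/(2*A) (k(A) = 2 - (A + 4)/(A + A) = 2 - (4 + A)/(2*A))
a(Y, o) = 40 (a(Y, o) = (-4*(-10)*6)/6 = (40*6)/6 = (1/6)*240 = 40)
-152*a(k(-5), -5) = -152*40 = -6080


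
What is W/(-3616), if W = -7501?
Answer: 7501/3616 ≈ 2.0744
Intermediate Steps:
W/(-3616) = -7501/(-3616) = -7501*(-1/3616) = 7501/3616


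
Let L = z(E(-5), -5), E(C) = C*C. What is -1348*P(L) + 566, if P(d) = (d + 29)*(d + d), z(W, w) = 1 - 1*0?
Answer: -80314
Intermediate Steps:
E(C) = C²
z(W, w) = 1 (z(W, w) = 1 + 0 = 1)
L = 1
P(d) = 2*d*(29 + d) (P(d) = (29 + d)*(2*d) = 2*d*(29 + d))
-1348*P(L) + 566 = -2696*(29 + 1) + 566 = -2696*30 + 566 = -1348*60 + 566 = -80880 + 566 = -80314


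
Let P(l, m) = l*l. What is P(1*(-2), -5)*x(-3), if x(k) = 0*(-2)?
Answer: 0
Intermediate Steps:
P(l, m) = l²
x(k) = 0
P(1*(-2), -5)*x(-3) = (1*(-2))²*0 = (-2)²*0 = 4*0 = 0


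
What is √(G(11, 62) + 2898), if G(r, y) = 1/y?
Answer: √11139974/62 ≈ 53.833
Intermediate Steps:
√(G(11, 62) + 2898) = √(1/62 + 2898) = √(179677/62) = √11139974/62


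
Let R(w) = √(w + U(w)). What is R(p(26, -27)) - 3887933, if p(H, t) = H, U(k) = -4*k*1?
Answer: -3887933 + I*√78 ≈ -3.8879e+6 + 8.8318*I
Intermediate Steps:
U(k) = -4*k
R(w) = √3*√(-w) (R(w) = √(w - 4*w) = √(-3*w) = √3*√(-w))
R(p(26, -27)) - 3887933 = √3*√(-1*26) - 3887933 = √3*√(-26) - 3887933 = √3*(I*√26) - 3887933 = I*√78 - 3887933 = -3887933 + I*√78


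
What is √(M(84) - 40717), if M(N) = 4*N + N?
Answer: I*√40297 ≈ 200.74*I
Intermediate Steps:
M(N) = 5*N
√(M(84) - 40717) = √(5*84 - 40717) = √(420 - 40717) = √(-40297) = I*√40297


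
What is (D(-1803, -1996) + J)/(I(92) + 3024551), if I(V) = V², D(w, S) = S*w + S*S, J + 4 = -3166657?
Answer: 4416143/3033015 ≈ 1.4560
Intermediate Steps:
J = -3166661 (J = -4 - 3166657 = -3166661)
D(w, S) = S² + S*w (D(w, S) = S*w + S² = S² + S*w)
(D(-1803, -1996) + J)/(I(92) + 3024551) = (-1996*(-1996 - 1803) - 3166661)/(92² + 3024551) = (-1996*(-3799) - 3166661)/(8464 + 3024551) = (7582804 - 3166661)/3033015 = 4416143*(1/3033015) = 4416143/3033015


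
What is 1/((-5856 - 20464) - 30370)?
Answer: -1/56690 ≈ -1.7640e-5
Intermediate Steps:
1/((-5856 - 20464) - 30370) = 1/(-26320 - 30370) = 1/(-56690) = -1/56690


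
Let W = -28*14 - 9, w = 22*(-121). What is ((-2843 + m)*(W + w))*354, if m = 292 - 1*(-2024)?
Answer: 571427154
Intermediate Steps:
m = 2316 (m = 292 + 2024 = 2316)
w = -2662
W = -401 (W = -392 - 9 = -401)
((-2843 + m)*(W + w))*354 = ((-2843 + 2316)*(-401 - 2662))*354 = -527*(-3063)*354 = 1614201*354 = 571427154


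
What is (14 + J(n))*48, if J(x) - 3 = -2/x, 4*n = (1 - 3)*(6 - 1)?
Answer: 4272/5 ≈ 854.40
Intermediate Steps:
n = -5/2 (n = ((1 - 3)*(6 - 1))/4 = (-2*5)/4 = (¼)*(-10) = -5/2 ≈ -2.5000)
J(x) = 3 - 2/x
(14 + J(n))*48 = (14 + (3 - 2/(-5/2)))*48 = (14 + (3 - 2*(-⅖)))*48 = (14 + (3 + ⅘))*48 = (14 + 19/5)*48 = (89/5)*48 = 4272/5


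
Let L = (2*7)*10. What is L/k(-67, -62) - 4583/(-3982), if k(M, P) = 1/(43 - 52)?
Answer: -5012737/3982 ≈ -1258.8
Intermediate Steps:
L = 140 (L = 14*10 = 140)
k(M, P) = -⅑ (k(M, P) = 1/(-9) = -⅑)
L/k(-67, -62) - 4583/(-3982) = 140/(-⅑) - 4583/(-3982) = 140*(-9) - 4583*(-1/3982) = -1260 + 4583/3982 = -5012737/3982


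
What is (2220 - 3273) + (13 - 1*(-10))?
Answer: -1030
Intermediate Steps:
(2220 - 3273) + (13 - 1*(-10)) = -1053 + (13 + 10) = -1053 + 23 = -1030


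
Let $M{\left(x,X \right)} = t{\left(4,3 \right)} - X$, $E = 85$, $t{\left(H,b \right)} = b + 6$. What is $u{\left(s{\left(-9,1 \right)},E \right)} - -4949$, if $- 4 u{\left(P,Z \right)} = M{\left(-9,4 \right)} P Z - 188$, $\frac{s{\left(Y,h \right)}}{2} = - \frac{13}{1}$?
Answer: $\frac{15517}{2} \approx 7758.5$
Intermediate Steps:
$t{\left(H,b \right)} = 6 + b$
$M{\left(x,X \right)} = 9 - X$ ($M{\left(x,X \right)} = \left(6 + 3\right) - X = 9 - X$)
$s{\left(Y,h \right)} = -26$ ($s{\left(Y,h \right)} = 2 \left(- \frac{13}{1}\right) = 2 \left(\left(-13\right) 1\right) = 2 \left(-13\right) = -26$)
$u{\left(P,Z \right)} = 47 - \frac{5 P Z}{4}$ ($u{\left(P,Z \right)} = - \frac{\left(9 - 4\right) P Z - 188}{4} = - \frac{5 P Z - 188}{4} = - \frac{-188 + 5 P Z}{4} = 47 - \frac{5 P Z}{4}$)
$u{\left(s{\left(-9,1 \right)},E \right)} - -4949 = \left(47 - \left(- \frac{65}{2}\right) 85\right) - -4949 = \left(47 + \frac{5525}{2}\right) + 4949 = \frac{5619}{2} + 4949 = \frac{15517}{2}$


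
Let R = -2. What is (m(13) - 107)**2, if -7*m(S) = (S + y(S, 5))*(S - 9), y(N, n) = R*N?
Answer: 485809/49 ≈ 9914.5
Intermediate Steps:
y(N, n) = -2*N
m(S) = S*(-9 + S)/7 (m(S) = -(S - 2*S)*(S - 9)/7 = -(-S)*(-9 + S)/7 = -(-1)*S*(-9 + S)/7 = S*(-9 + S)/7)
(m(13) - 107)**2 = ((1/7)*13*(-9 + 13) - 107)**2 = ((1/7)*13*4 - 107)**2 = (52/7 - 107)**2 = (-697/7)**2 = 485809/49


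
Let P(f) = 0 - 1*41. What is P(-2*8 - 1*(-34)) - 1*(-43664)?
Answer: 43623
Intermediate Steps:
P(f) = -41 (P(f) = 0 - 41 = -41)
P(-2*8 - 1*(-34)) - 1*(-43664) = -41 - 1*(-43664) = -41 + 43664 = 43623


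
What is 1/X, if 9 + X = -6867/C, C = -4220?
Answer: -4220/31113 ≈ -0.13563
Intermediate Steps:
X = -31113/4220 (X = -9 - 6867/(-4220) = -9 - 6867*(-1/4220) = -9 + 6867/4220 = -31113/4220 ≈ -7.3727)
1/X = 1/(-31113/4220) = -4220/31113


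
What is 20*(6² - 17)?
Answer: 380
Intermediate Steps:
20*(6² - 17) = 20*(36 - 17) = 20*19 = 380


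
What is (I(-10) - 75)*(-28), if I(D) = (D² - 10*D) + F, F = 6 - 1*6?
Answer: -3500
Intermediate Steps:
F = 0 (F = 6 - 6 = 0)
I(D) = D² - 10*D (I(D) = (D² - 10*D) + 0 = D² - 10*D)
(I(-10) - 75)*(-28) = (-10*(-10 - 10) - 75)*(-28) = (-10*(-20) - 75)*(-28) = (200 - 75)*(-28) = 125*(-28) = -3500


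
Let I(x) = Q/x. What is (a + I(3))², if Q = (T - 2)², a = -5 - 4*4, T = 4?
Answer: 3481/9 ≈ 386.78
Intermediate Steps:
a = -21 (a = -5 - 16 = -21)
Q = 4 (Q = (4 - 2)² = 2² = 4)
I(x) = 4/x
(a + I(3))² = (-21 + 4/3)² = (-59/3)² = 3481/9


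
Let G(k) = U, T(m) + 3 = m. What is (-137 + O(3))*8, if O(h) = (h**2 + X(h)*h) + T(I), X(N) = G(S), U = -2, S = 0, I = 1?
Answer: -1088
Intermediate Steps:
T(m) = -3 + m
G(k) = -2
X(N) = -2
O(h) = -2 + h**2 - 2*h (O(h) = (h**2 - 2*h) + (-3 + 1) = (h**2 - 2*h) - 2 = -2 + h**2 - 2*h)
(-137 + O(3))*8 = (-137 + (-2 + 3**2 - 2*3))*8 = (-137 + (-2 + 9 - 6))*8 = (-137 + 1)*8 = -136*8 = -1088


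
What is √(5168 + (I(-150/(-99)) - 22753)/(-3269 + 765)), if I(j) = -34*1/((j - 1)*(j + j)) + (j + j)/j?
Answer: √202877910807/6260 ≈ 71.952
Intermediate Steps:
I(j) = 2 - 17/(j*(-1 + j)) (I(j) = -34*1/(2*j*(-1 + j)) + (2*j)/j = -34*1/(2*j*(-1 + j)) + 2 = -17/(j*(-1 + j)) + 2 = 2 - 17/(j*(-1 + j)))
√(5168 + (I(-150/(-99)) - 22753)/(-3269 + 765)) = √(5168 + ((-17 - (-300)/(-99) + 2*(-150/(-99))²)/(((-150/(-99)))*(-1 - 150/(-99))) - 22753)/(-3269 + 765)) = √(5168 + ((-17 - (-300)*(-1)/99 + 2*(-150*(-1/99))²)/(((-150*(-1/99)))*(-1 - 150*(-1/99))) - 22753)/(-2504)) = √(5168 + ((-17 - 2*50/33 + 2*(50/33)²)/((50/33)*(-1 + 50/33)) - 22753)*(-1/2504)) = √(5168 + (33*(-17 - 100/33 + 2*(2500/1089))/(50*(17/33)) - 22753)*(-1/2504)) = √(5168 + ((33/50)*(33/17)*(-17 - 100/33 + 5000/1089) - 22753)*(-1/2504)) = √(5168 + ((33/50)*(33/17)*(-16813/1089) - 22753)*(-1/2504)) = √(5168 + (-989/50 - 22753)*(-1/2504)) = √(5168 - 1138639/50*(-1/2504)) = √(5168 + 1138639/125200) = √(648172239/125200) = √202877910807/6260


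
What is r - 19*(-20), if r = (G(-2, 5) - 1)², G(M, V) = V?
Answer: 396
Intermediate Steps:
r = 16 (r = (5 - 1)² = 4² = 16)
r - 19*(-20) = 16 - 19*(-20) = 16 + 380 = 396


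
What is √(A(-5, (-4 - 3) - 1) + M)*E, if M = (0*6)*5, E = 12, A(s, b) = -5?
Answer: 12*I*√5 ≈ 26.833*I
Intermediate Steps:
M = 0 (M = 0*5 = 0)
√(A(-5, (-4 - 3) - 1) + M)*E = √(-5 + 0)*12 = √(-5)*12 = (I*√5)*12 = 12*I*√5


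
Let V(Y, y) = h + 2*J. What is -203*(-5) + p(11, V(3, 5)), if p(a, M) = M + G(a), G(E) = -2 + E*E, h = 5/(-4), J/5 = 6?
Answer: 4771/4 ≈ 1192.8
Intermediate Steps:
J = 30 (J = 5*6 = 30)
h = -5/4 (h = 5*(-¼) = -5/4 ≈ -1.2500)
V(Y, y) = 235/4 (V(Y, y) = -5/4 + 2*30 = -5/4 + 60 = 235/4)
G(E) = -2 + E²
p(a, M) = -2 + M + a² (p(a, M) = M + (-2 + a²) = -2 + M + a²)
-203*(-5) + p(11, V(3, 5)) = -203*(-5) + (-2 + 235/4 + 11²) = 1015 + (-2 + 235/4 + 121) = 1015 + 711/4 = 4771/4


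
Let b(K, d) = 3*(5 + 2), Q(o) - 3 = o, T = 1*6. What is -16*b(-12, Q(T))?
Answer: -336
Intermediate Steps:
T = 6
Q(o) = 3 + o
b(K, d) = 21 (b(K, d) = 3*7 = 21)
-16*b(-12, Q(T)) = -16*21 = -336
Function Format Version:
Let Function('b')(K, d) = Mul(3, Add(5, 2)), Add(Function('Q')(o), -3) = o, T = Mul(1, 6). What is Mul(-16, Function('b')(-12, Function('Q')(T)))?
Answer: -336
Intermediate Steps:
T = 6
Function('Q')(o) = Add(3, o)
Function('b')(K, d) = 21 (Function('b')(K, d) = Mul(3, 7) = 21)
Mul(-16, Function('b')(-12, Function('Q')(T))) = Mul(-16, 21) = -336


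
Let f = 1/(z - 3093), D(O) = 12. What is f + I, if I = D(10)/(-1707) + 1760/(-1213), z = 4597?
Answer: -1512772971/1038056288 ≈ -1.4573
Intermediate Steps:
f = 1/1504 (f = 1/(4597 - 3093) = 1/1504 ≈ 0.00066489)
I = -1006292/690197 (I = 12/(-1707) + 1760/(-1213) = 12*(-1/1707) + 1760*(-1/1213) = -4/569 - 1760/1213 = -1006292/690197 ≈ -1.4580)
f + I = 1/1504 - 1006292/690197 = -1512772971/1038056288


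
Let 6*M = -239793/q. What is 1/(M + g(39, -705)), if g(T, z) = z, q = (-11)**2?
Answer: -242/250541 ≈ -0.00096591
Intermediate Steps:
q = 121
M = -79931/242 (M = (-239793/121)/6 = (-239793*1/121)/6 = (1/6)*(-239793/121) = -79931/242 ≈ -330.29)
1/(M + g(39, -705)) = 1/(-79931/242 - 705) = 1/(-250541/242) = -242/250541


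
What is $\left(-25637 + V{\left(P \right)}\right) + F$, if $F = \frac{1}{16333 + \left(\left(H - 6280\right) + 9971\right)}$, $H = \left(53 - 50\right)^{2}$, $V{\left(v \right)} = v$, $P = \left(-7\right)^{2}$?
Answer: $- \frac{512604403}{20033} \approx -25588.0$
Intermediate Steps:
$P = 49$
$H = 9$ ($H = 3^{2} = 9$)
$F = \frac{1}{20033}$ ($F = \frac{1}{16333 + \left(\left(9 - 6280\right) + 9971\right)} = \frac{1}{16333 + \left(-6271 + 9971\right)} = \frac{1}{16333 + 3700} = \frac{1}{20033} \approx 4.9918 \cdot 10^{-5}$)
$\left(-25637 + V{\left(P \right)}\right) + F = \left(-25637 + 49\right) + \frac{1}{20033} = -25588 + \frac{1}{20033} = - \frac{512604403}{20033}$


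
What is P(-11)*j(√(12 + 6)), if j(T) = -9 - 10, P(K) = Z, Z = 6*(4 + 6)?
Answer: -1140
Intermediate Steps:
Z = 60 (Z = 6*10 = 60)
P(K) = 60
j(T) = -19
P(-11)*j(√(12 + 6)) = 60*(-19) = -1140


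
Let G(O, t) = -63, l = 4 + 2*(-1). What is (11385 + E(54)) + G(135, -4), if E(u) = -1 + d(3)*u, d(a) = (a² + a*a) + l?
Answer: 12401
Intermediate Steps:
l = 2 (l = 4 - 2 = 2)
d(a) = 2 + 2*a² (d(a) = (a² + a*a) + 2 = (a² + a²) + 2 = 2*a² + 2 = 2 + 2*a²)
E(u) = -1 + 20*u (E(u) = -1 + (2 + 2*3²)*u = -1 + (2 + 2*9)*u = -1 + (2 + 18)*u = -1 + 20*u)
(11385 + E(54)) + G(135, -4) = (11385 + (-1 + 20*54)) - 63 = (11385 + (-1 + 1080)) - 63 = (11385 + 1079) - 63 = 12464 - 63 = 12401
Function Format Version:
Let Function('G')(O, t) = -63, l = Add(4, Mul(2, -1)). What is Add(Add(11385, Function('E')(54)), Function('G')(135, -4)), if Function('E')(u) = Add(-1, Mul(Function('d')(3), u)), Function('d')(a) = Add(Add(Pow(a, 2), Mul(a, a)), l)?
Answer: 12401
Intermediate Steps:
l = 2 (l = Add(4, -2) = 2)
Function('d')(a) = Add(2, Mul(2, Pow(a, 2))) (Function('d')(a) = Add(Add(Pow(a, 2), Mul(a, a)), 2) = Add(Add(Pow(a, 2), Pow(a, 2)), 2) = Add(Mul(2, Pow(a, 2)), 2) = Add(2, Mul(2, Pow(a, 2))))
Function('E')(u) = Add(-1, Mul(20, u)) (Function('E')(u) = Add(-1, Mul(Add(2, Mul(2, Pow(3, 2))), u)) = Add(-1, Mul(Add(2, Mul(2, 9)), u)) = Add(-1, Mul(Add(2, 18), u)) = Add(-1, Mul(20, u)))
Add(Add(11385, Function('E')(54)), Function('G')(135, -4)) = Add(Add(11385, Add(-1, Mul(20, 54))), -63) = Add(Add(11385, Add(-1, 1080)), -63) = Add(Add(11385, 1079), -63) = Add(12464, -63) = 12401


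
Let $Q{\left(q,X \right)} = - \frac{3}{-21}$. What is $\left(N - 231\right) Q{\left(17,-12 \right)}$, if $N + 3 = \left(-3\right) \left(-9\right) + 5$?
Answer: $- \frac{202}{7} \approx -28.857$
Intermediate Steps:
$Q{\left(q,X \right)} = \frac{1}{7}$ ($Q{\left(q,X \right)} = \left(-3\right) \left(- \frac{1}{21}\right) = \frac{1}{7}$)
$N = 29$ ($N = -3 + \left(\left(-3\right) \left(-9\right) + 5\right) = -3 + \left(27 + 5\right) = -3 + 32 = 29$)
$\left(N - 231\right) Q{\left(17,-12 \right)} = \left(29 - 231\right) \frac{1}{7} = \left(-202\right) \frac{1}{7} = - \frac{202}{7}$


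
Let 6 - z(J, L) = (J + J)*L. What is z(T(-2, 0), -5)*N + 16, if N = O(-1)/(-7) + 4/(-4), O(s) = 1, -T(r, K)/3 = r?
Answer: -416/7 ≈ -59.429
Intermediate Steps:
T(r, K) = -3*r
z(J, L) = 6 - 2*J*L (z(J, L) = 6 - (J + J)*L = 6 - 2*J*L)
N = -8/7 (N = 1/(-7) + 4/(-4) = 1*(-1/7) + 4*(-1/4) = -1/7 - 1 = -8/7 ≈ -1.1429)
z(T(-2, 0), -5)*N + 16 = (6 - 2*(-3*(-2))*(-5))*(-8/7) + 16 = (6 - 2*6*(-5))*(-8/7) + 16 = (6 + 60)*(-8/7) + 16 = 66*(-8/7) + 16 = -528/7 + 16 = -416/7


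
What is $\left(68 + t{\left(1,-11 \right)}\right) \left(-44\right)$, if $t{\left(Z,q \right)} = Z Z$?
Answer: $-3036$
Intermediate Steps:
$t{\left(Z,q \right)} = Z^{2}$
$\left(68 + t{\left(1,-11 \right)}\right) \left(-44\right) = \left(68 + 1^{2}\right) \left(-44\right) = \left(68 + 1\right) \left(-44\right) = 69 \left(-44\right) = -3036$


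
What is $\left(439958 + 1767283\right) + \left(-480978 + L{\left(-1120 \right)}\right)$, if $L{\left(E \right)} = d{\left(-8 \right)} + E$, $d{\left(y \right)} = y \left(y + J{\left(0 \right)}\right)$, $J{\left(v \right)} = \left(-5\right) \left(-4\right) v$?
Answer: $1725207$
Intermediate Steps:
$J{\left(v \right)} = 20 v$
$d{\left(y \right)} = y^{2}$ ($d{\left(y \right)} = y \left(y + 20 \cdot 0\right) = y \left(y + 0\right) = y y = y^{2}$)
$L{\left(E \right)} = 64 + E$ ($L{\left(E \right)} = \left(-8\right)^{2} + E = 64 + E$)
$\left(439958 + 1767283\right) + \left(-480978 + L{\left(-1120 \right)}\right) = \left(439958 + 1767283\right) + \left(-480978 + \left(64 - 1120\right)\right) = 2207241 - 482034 = 1725207$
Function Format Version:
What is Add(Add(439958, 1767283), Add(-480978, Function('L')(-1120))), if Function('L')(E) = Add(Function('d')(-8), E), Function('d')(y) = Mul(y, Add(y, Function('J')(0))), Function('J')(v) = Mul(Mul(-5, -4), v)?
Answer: 1725207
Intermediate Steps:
Function('J')(v) = Mul(20, v)
Function('d')(y) = Pow(y, 2) (Function('d')(y) = Mul(y, Add(y, Mul(20, 0))) = Mul(y, Add(y, 0)) = Mul(y, y) = Pow(y, 2))
Function('L')(E) = Add(64, E) (Function('L')(E) = Add(Pow(-8, 2), E) = Add(64, E))
Add(Add(439958, 1767283), Add(-480978, Function('L')(-1120))) = Add(Add(439958, 1767283), Add(-480978, Add(64, -1120))) = Add(2207241, Add(-480978, -1056)) = Add(2207241, -482034) = 1725207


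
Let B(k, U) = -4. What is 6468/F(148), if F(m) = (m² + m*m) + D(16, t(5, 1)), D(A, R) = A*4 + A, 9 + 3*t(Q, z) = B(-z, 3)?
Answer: 1617/10972 ≈ 0.14738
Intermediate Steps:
t(Q, z) = -13/3 (t(Q, z) = -3 + (⅓)*(-4) = -3 - 4/3 = -13/3)
D(A, R) = 5*A (D(A, R) = 4*A + A = 5*A)
F(m) = 80 + 2*m² (F(m) = (m² + m*m) + 5*16 = (m² + m²) + 80 = 2*m² + 80 = 80 + 2*m²)
6468/F(148) = 6468/(80 + 2*148²) = 6468/(80 + 2*21904) = 6468/(80 + 43808) = 6468/43888 = 6468*(1/43888) = 1617/10972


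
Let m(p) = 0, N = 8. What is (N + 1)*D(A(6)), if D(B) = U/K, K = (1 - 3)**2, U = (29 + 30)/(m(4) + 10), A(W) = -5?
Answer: 531/40 ≈ 13.275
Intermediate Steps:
U = 59/10 (U = (29 + 30)/(0 + 10) = 59/10 ≈ 5.9000)
K = 4 (K = (-2)**2 = 4)
D(B) = 59/40 (D(B) = (59/10)/4 = (59/10)*(1/4) = 59/40)
(N + 1)*D(A(6)) = (8 + 1)*(59/40) = 9*(59/40) = 531/40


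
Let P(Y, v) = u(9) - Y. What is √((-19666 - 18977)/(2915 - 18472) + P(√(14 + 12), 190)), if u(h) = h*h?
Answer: √(20204809320 - 242020249*√26)/15557 ≈ 8.8535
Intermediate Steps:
u(h) = h²
P(Y, v) = 81 - Y (P(Y, v) = 9² - Y = 81 - Y)
√((-19666 - 18977)/(2915 - 18472) + P(√(14 + 12), 190)) = √((-19666 - 18977)/(2915 - 18472) + (81 - √(14 + 12))) = √(-38643/(-15557) + (81 - √26)) = √(-38643*(-1/15557) + (81 - √26)) = √(38643/15557 + (81 - √26)) = √(1298760/15557 - √26)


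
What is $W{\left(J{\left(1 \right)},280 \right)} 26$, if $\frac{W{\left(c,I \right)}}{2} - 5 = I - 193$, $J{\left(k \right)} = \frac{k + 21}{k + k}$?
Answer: $4784$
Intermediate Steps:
$J{\left(k \right)} = \frac{21 + k}{2 k}$
$W{\left(c,I \right)} = -376 + 2 I$ ($W{\left(c,I \right)} = 10 + 2 \left(I - 193\right) = 10 + 2 \left(-193 + I\right) = 10 + \left(-386 + 2 I\right) = -376 + 2 I$)
$W{\left(J{\left(1 \right)},280 \right)} 26 = \left(-376 + 2 \cdot 280\right) 26 = \left(-376 + 560\right) 26 = 184 \cdot 26 = 4784$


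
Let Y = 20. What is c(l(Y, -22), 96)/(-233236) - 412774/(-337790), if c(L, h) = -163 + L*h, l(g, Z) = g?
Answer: 47840129817/39392394220 ≈ 1.2145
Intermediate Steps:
c(l(Y, -22), 96)/(-233236) - 412774/(-337790) = (-163 + 20*96)/(-233236) - 412774/(-337790) = (-163 + 1920)*(-1/233236) - 412774*(-1/337790) = 1757*(-1/233236) + 206387/168895 = -1757/233236 + 206387/168895 = 47840129817/39392394220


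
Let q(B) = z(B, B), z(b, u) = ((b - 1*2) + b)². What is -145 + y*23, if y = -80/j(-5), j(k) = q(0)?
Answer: -605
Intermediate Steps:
z(b, u) = (-2 + 2*b)² (z(b, u) = ((b - 2) + b)² = ((-2 + b) + b)² = (-2 + 2*b)²)
q(B) = 4*(-1 + B)²
j(k) = 4 (j(k) = 4*(-1 + 0)² = 4*(-1)² = 4*1 = 4)
y = -20 (y = -80/4 = -80*¼ = -20)
-145 + y*23 = -145 - 20*23 = -145 - 460 = -605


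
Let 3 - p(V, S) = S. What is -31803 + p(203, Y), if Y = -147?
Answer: -31653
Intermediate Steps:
p(V, S) = 3 - S
-31803 + p(203, Y) = -31803 + (3 - 1*(-147)) = -31803 + (3 + 147) = -31803 + 150 = -31653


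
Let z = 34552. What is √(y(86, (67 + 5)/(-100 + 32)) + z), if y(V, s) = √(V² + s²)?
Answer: √(9985528 + 34*√534442)/17 ≈ 186.11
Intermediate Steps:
√(y(86, (67 + 5)/(-100 + 32)) + z) = √(√(86² + ((67 + 5)/(-100 + 32))²) + 34552) = √(√(7396 + (72/(-68))²) + 34552) = √(√(7396 + (72*(-1/68))²) + 34552) = √(√(7396 + (-18/17)²) + 34552) = √(√(7396 + 324/289) + 34552) = √(√(2137768/289) + 34552) = √(2*√534442/17 + 34552) = √(34552 + 2*√534442/17)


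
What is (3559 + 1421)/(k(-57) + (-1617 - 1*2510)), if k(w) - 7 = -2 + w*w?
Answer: -1660/291 ≈ -5.7045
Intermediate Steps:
k(w) = 5 + w² (k(w) = 7 + (-2 + w*w) = 7 + (-2 + w²) = 5 + w²)
(3559 + 1421)/(k(-57) + (-1617 - 1*2510)) = (3559 + 1421)/((5 + (-57)²) + (-1617 - 1*2510)) = 4980/((5 + 3249) + (-1617 - 2510)) = 4980/(3254 - 4127) = 4980/(-873) = 4980*(-1/873) = -1660/291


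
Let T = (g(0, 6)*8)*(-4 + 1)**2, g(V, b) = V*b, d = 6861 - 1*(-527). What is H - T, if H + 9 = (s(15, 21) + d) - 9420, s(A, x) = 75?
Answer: -1966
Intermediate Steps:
d = 7388 (d = 6861 + 527 = 7388)
H = -1966 (H = -9 + ((75 + 7388) - 9420) = -9 + (7463 - 9420) = -9 - 1957 = -1966)
T = 0 (T = ((0*6)*8)*(-4 + 1)**2 = (0*8)*(-3)**2 = 0*9 = 0)
H - T = -1966 - 1*0 = -1966 + 0 = -1966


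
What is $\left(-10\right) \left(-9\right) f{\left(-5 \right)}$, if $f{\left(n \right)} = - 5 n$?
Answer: $2250$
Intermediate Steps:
$\left(-10\right) \left(-9\right) f{\left(-5 \right)} = \left(-10\right) \left(-9\right) \left(\left(-5\right) \left(-5\right)\right) = 90 \cdot 25 = 2250$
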